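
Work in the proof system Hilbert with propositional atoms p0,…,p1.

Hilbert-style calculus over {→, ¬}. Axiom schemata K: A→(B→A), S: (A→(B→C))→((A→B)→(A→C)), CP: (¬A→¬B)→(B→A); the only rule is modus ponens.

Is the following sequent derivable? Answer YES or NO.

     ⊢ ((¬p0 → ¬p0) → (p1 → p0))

Truth-table refutation:
  v=00: Γ:[] Δ:[((¬p0 → ¬p0) → (p1 → p0))=T] refutes=False
  v=01: Γ:[] Δ:[((¬p0 → ¬p0) → (p1 → p0))=F] refutes=True  ← countermodel

Result: NO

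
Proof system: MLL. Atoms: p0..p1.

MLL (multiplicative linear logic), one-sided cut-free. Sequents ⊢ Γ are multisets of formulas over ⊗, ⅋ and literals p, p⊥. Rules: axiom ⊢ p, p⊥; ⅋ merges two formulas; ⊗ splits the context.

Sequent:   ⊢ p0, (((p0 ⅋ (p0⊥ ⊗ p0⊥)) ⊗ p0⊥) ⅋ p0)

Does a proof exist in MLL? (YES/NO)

Derivation (root first):
[⅋]  ⊢ p0, (((p0 ⅋ (p0⊥ ⊗ p0⊥)) ⊗ p0⊥) ⅋ p0)
  [⊗]  ⊢ p0, p0, ((p0 ⅋ (p0⊥ ⊗ p0⊥)) ⊗ p0⊥)
    [⅋]  ⊢ p0, (p0 ⅋ (p0⊥ ⊗ p0⊥))
      [⊗]  ⊢ p0, p0, (p0⊥ ⊗ p0⊥)
        [Ax]  ⊢ p0, p0⊥
        [Ax]  ⊢ p0, p0⊥
    [Ax]  ⊢ p0, p0⊥

Result: YES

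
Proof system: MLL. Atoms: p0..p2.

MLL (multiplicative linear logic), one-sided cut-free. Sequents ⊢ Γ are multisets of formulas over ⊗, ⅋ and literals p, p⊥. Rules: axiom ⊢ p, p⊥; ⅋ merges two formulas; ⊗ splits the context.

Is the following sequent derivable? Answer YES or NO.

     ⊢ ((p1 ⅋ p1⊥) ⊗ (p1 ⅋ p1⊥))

Proof tree:
[⊗]  ⊢ ((p1 ⅋ p1⊥) ⊗ (p1 ⅋ p1⊥))
  [⅋]  ⊢ (p1 ⅋ p1⊥)
    [Ax]  ⊢ p1, p1⊥
  [⅋]  ⊢ (p1 ⅋ p1⊥)
    [Ax]  ⊢ p1, p1⊥

Result: YES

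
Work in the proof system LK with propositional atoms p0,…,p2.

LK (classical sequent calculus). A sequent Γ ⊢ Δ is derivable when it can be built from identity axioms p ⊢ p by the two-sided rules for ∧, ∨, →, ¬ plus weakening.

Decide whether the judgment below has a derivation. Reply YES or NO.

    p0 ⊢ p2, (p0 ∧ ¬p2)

Proof tree:
[∧R] p0 ⊢ p2, (p0 ∧ ¬p2)
  [Ax] p0 ⊢ p0
  [¬R]  ⊢ p2, ¬p2
    [Ax] p2 ⊢ p2

Result: YES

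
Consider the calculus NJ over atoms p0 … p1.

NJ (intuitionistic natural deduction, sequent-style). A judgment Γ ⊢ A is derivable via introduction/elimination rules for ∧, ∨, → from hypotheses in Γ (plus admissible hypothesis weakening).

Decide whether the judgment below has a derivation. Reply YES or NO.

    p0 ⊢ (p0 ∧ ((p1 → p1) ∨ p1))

Derivation (root first):
[∧I] p0 ⊢ (p0 ∧ ((p1 → p1) ∨ p1))
  [Ax] p0 ⊢ p0
  [∨I₁]  ⊢ ((p1 → p1) ∨ p1)
    [→I]  ⊢ (p1 → p1)
      [Ax] p1 ⊢ p1

Result: YES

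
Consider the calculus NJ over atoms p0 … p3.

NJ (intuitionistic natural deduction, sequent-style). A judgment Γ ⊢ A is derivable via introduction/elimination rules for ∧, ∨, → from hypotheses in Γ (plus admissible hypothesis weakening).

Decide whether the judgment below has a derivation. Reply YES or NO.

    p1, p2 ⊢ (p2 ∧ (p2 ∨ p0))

Derivation trace:
[∧I] p1, p2 ⊢ (p2 ∧ (p2 ∨ p0))
  [Ax] p2 ⊢ p2
  [Wk] p2, p1 ⊢ (p2 ∨ p0)
    [∨I₁] p2 ⊢ (p2 ∨ p0)
      [Ax] p2 ⊢ p2

Result: YES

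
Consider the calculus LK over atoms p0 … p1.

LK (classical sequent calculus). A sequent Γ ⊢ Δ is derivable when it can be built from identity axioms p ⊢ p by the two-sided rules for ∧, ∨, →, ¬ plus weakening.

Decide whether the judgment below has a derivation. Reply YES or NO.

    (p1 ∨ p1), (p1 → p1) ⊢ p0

Enumerate valuations to refute Γ ⊢ Δ:
  v=00: Γ:[(p1 ∨ p1)=F, (p1 → p1)=T] Δ:[p0=F] refutes=False
  v=01: Γ:[(p1 ∨ p1)=T, (p1 → p1)=T] Δ:[p0=F] refutes=True  ← countermodel

Result: NO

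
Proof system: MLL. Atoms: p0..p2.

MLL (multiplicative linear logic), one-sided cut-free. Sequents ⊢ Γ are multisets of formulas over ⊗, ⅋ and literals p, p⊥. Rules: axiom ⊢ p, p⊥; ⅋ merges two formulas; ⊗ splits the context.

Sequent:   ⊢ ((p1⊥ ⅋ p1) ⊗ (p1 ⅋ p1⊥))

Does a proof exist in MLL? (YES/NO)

Proof tree:
[⊗]  ⊢ ((p1⊥ ⅋ p1) ⊗ (p1 ⅋ p1⊥))
  [⅋]  ⊢ (p1⊥ ⅋ p1)
    [Ax]  ⊢ p1, p1⊥
  [⅋]  ⊢ (p1 ⅋ p1⊥)
    [Ax]  ⊢ p1, p1⊥

Result: YES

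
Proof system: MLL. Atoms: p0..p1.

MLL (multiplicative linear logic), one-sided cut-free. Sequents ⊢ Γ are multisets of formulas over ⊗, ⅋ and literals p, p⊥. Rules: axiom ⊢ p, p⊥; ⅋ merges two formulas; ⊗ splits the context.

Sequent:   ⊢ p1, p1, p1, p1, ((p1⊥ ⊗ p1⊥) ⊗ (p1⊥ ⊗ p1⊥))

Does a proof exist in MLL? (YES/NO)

Derivation trace:
[⊗]  ⊢ p1, p1, p1, p1, ((p1⊥ ⊗ p1⊥) ⊗ (p1⊥ ⊗ p1⊥))
  [⊗]  ⊢ p1, p1, (p1⊥ ⊗ p1⊥)
    [Ax]  ⊢ p1, p1⊥
    [Ax]  ⊢ p1, p1⊥
  [⊗]  ⊢ p1, p1, (p1⊥ ⊗ p1⊥)
    [Ax]  ⊢ p1, p1⊥
    [Ax]  ⊢ p1, p1⊥

Result: YES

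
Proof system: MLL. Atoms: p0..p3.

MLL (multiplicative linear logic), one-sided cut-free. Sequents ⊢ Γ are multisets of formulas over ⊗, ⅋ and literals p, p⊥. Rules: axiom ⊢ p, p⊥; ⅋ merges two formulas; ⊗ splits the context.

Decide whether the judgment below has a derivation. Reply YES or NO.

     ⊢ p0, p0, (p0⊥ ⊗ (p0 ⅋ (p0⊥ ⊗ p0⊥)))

Proof tree:
[⊗]  ⊢ p0, p0, (p0⊥ ⊗ (p0 ⅋ (p0⊥ ⊗ p0⊥)))
  [Ax]  ⊢ p0, p0⊥
  [⅋]  ⊢ p0, (p0 ⅋ (p0⊥ ⊗ p0⊥))
    [⊗]  ⊢ p0, p0, (p0⊥ ⊗ p0⊥)
      [Ax]  ⊢ p0, p0⊥
      [Ax]  ⊢ p0, p0⊥

Result: YES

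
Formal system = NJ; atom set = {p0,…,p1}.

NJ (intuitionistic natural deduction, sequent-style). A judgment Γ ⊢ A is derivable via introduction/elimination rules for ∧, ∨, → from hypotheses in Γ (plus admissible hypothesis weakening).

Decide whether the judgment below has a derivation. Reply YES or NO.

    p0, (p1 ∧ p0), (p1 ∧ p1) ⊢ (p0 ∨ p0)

Proof tree:
[∨I₂] p0, (p1 ∧ p0), (p1 ∧ p1) ⊢ (p0 ∨ p0)
  [Wk] p0, (p1 ∧ p0), (p1 ∧ p1) ⊢ p0
    [Wk] p0, (p1 ∧ p0) ⊢ p0
      [Ax] p0 ⊢ p0

Result: YES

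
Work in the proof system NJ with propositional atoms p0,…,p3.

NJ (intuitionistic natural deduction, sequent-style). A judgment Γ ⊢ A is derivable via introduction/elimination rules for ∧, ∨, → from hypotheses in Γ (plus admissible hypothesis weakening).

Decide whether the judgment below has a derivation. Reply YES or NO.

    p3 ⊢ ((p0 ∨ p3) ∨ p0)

Proof tree:
[∨I₁] p3 ⊢ ((p0 ∨ p3) ∨ p0)
  [∨I₂] p3 ⊢ (p0 ∨ p3)
    [Ax] p3 ⊢ p3

Result: YES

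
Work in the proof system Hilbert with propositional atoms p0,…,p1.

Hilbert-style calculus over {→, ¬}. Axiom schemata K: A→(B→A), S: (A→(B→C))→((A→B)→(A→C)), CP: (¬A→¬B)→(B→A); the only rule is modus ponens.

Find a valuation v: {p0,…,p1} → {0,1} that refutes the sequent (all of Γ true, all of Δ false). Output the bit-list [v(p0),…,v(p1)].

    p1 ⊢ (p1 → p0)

Enumerate valuations to refute Γ ⊢ Δ:
  v=00: Γ:[p1=F] Δ:[(p1 → p0)=T] refutes=False
  v=01: Γ:[p1=T] Δ:[(p1 → p0)=F] refutes=True  ← countermodel

Result: [0, 1]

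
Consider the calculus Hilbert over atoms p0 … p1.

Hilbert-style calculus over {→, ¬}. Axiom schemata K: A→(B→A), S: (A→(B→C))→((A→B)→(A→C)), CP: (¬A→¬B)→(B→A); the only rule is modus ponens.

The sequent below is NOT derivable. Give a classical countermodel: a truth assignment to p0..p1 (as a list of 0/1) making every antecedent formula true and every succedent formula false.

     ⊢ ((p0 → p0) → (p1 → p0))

Enumerate valuations to refute Γ ⊢ Δ:
  v=00: Γ:[] Δ:[((p0 → p0) → (p1 → p0))=T] refutes=False
  v=01: Γ:[] Δ:[((p0 → p0) → (p1 → p0))=F] refutes=True  ← countermodel

Result: [0, 1]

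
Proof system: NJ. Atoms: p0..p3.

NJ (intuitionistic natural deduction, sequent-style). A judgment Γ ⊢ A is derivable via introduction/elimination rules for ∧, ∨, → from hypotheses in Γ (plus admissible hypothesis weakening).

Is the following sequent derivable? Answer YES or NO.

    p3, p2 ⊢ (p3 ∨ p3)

Derivation trace:
[Wk] p3, p2 ⊢ (p3 ∨ p3)
  [∨I₁] p3 ⊢ (p3 ∨ p3)
    [Ax] p3 ⊢ p3

Result: YES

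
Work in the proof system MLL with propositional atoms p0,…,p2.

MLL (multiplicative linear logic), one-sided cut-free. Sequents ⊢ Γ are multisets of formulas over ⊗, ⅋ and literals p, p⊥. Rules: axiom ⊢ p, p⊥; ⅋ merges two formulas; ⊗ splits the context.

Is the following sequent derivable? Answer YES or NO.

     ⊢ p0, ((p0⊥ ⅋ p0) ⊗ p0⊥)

Proof tree:
[⊗]  ⊢ p0, ((p0⊥ ⅋ p0) ⊗ p0⊥)
  [⅋]  ⊢ (p0⊥ ⅋ p0)
    [Ax]  ⊢ p0, p0⊥
  [Ax]  ⊢ p0, p0⊥

Result: YES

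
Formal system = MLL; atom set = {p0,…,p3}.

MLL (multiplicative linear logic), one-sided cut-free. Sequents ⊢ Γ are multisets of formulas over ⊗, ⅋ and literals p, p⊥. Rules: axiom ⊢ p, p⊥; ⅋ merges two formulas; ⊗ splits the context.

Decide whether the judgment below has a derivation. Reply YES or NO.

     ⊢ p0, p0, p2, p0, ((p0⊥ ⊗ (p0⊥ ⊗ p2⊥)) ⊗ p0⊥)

Derivation trace:
[⊗]  ⊢ p0, p0, p2, p0, ((p0⊥ ⊗ (p0⊥ ⊗ p2⊥)) ⊗ p0⊥)
  [⊗]  ⊢ p0, p0, p2, (p0⊥ ⊗ (p0⊥ ⊗ p2⊥))
    [Ax]  ⊢ p0, p0⊥
    [⊗]  ⊢ p0, p2, (p0⊥ ⊗ p2⊥)
      [Ax]  ⊢ p0, p0⊥
      [Ax]  ⊢ p2, p2⊥
  [Ax]  ⊢ p0, p0⊥

Result: YES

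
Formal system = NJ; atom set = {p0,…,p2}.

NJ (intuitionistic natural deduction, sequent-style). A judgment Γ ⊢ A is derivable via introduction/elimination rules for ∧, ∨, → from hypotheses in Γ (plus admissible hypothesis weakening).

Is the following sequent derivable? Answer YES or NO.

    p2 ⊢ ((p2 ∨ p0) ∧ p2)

Derivation (root first):
[∧I] p2 ⊢ ((p2 ∨ p0) ∧ p2)
  [∨I₁] p2 ⊢ (p2 ∨ p0)
    [Ax] p2 ⊢ p2
  [Wk] p2, p2 ⊢ p2
    [Ax] p2 ⊢ p2

Result: YES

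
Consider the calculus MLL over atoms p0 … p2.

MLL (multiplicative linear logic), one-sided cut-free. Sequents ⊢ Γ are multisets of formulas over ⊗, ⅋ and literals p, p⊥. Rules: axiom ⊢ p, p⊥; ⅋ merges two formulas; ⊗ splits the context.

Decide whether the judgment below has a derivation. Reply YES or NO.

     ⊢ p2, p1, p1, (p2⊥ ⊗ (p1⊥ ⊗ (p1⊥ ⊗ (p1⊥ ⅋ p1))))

Derivation (root first):
[⊗]  ⊢ p2, p1, p1, (p2⊥ ⊗ (p1⊥ ⊗ (p1⊥ ⊗ (p1⊥ ⅋ p1))))
  [Ax]  ⊢ p2, p2⊥
  [⊗]  ⊢ p1, p1, (p1⊥ ⊗ (p1⊥ ⊗ (p1⊥ ⅋ p1)))
    [Ax]  ⊢ p1, p1⊥
    [⊗]  ⊢ p1, (p1⊥ ⊗ (p1⊥ ⅋ p1))
      [Ax]  ⊢ p1, p1⊥
      [⅋]  ⊢ (p1⊥ ⅋ p1)
        [Ax]  ⊢ p1, p1⊥

Result: YES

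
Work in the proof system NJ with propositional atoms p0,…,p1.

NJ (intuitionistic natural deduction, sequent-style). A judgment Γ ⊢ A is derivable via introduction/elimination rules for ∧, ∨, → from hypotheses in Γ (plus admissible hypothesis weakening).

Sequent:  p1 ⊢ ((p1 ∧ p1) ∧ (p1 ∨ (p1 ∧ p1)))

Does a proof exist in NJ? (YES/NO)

Derivation (root first):
[∧I] p1 ⊢ ((p1 ∧ p1) ∧ (p1 ∨ (p1 ∧ p1)))
  [∧I] p1 ⊢ (p1 ∧ p1)
    [Ax] p1 ⊢ p1
    [Ax] p1 ⊢ p1
  [∨I₂] p1 ⊢ (p1 ∨ (p1 ∧ p1))
    [∧I] p1 ⊢ (p1 ∧ p1)
      [Ax] p1 ⊢ p1
      [Ax] p1 ⊢ p1

Result: YES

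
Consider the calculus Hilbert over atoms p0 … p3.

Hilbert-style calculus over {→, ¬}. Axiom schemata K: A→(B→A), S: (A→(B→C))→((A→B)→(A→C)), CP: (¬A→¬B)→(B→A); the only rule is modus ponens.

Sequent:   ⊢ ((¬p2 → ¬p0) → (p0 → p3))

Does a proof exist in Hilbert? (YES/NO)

Enumerate valuations to refute Γ ⊢ Δ:
  v=0000: Γ:[] Δ:[((¬p2 → ¬p0) → (p0 → p3))=T] refutes=False
  v=0001: Γ:[] Δ:[((¬p2 → ¬p0) → (p0 → p3))=T] refutes=False
  v=0010: Γ:[] Δ:[((¬p2 → ¬p0) → (p0 → p3))=T] refutes=False
  v=0011: Γ:[] Δ:[((¬p2 → ¬p0) → (p0 → p3))=T] refutes=False
  v=0100: Γ:[] Δ:[((¬p2 → ¬p0) → (p0 → p3))=T] refutes=False
  v=0101: Γ:[] Δ:[((¬p2 → ¬p0) → (p0 → p3))=T] refutes=False
  v=0110: Γ:[] Δ:[((¬p2 → ¬p0) → (p0 → p3))=T] refutes=False
  v=0111: Γ:[] Δ:[((¬p2 → ¬p0) → (p0 → p3))=T] refutes=False
  v=1000: Γ:[] Δ:[((¬p2 → ¬p0) → (p0 → p3))=T] refutes=False
  v=1001: Γ:[] Δ:[((¬p2 → ¬p0) → (p0 → p3))=T] refutes=False
  v=1010: Γ:[] Δ:[((¬p2 → ¬p0) → (p0 → p3))=F] refutes=True  ← countermodel

Result: NO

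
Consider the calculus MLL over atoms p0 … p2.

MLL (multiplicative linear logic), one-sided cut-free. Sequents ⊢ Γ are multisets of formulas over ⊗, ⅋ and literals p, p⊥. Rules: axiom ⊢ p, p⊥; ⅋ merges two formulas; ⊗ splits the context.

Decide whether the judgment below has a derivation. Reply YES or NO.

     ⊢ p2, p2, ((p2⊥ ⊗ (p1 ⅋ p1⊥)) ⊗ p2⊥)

Derivation trace:
[⊗]  ⊢ p2, p2, ((p2⊥ ⊗ (p1 ⅋ p1⊥)) ⊗ p2⊥)
  [⊗]  ⊢ p2, (p2⊥ ⊗ (p1 ⅋ p1⊥))
    [Ax]  ⊢ p2, p2⊥
    [⅋]  ⊢ (p1 ⅋ p1⊥)
      [Ax]  ⊢ p1, p1⊥
  [Ax]  ⊢ p2, p2⊥

Result: YES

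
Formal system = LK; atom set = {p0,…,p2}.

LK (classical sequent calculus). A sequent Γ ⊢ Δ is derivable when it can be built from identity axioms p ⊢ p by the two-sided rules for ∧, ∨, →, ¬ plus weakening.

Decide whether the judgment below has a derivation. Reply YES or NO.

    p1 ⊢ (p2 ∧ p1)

Truth-table refutation:
  v=000: Γ:[p1=F] Δ:[(p2 ∧ p1)=F] refutes=False
  v=001: Γ:[p1=F] Δ:[(p2 ∧ p1)=F] refutes=False
  v=010: Γ:[p1=T] Δ:[(p2 ∧ p1)=F] refutes=True  ← countermodel

Result: NO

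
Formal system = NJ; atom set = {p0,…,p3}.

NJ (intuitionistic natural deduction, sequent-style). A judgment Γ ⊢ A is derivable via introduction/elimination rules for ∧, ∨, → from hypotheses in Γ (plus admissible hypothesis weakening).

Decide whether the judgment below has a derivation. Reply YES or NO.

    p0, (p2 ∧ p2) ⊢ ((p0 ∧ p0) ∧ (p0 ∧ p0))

Derivation trace:
[Wk] p0, (p2 ∧ p2) ⊢ ((p0 ∧ p0) ∧ (p0 ∧ p0))
  [∧I] p0 ⊢ ((p0 ∧ p0) ∧ (p0 ∧ p0))
    [∧I] p0 ⊢ (p0 ∧ p0)
      [Ax] p0 ⊢ p0
      [Ax] p0 ⊢ p0
    [∧I] p0 ⊢ (p0 ∧ p0)
      [Ax] p0 ⊢ p0
      [Ax] p0 ⊢ p0

Result: YES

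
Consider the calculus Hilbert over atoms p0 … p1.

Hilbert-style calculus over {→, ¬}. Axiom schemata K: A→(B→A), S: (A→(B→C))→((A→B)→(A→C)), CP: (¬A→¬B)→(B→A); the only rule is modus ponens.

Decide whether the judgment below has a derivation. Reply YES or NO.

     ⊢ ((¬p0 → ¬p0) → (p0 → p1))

Enumerate valuations to refute Γ ⊢ Δ:
  v=00: Γ:[] Δ:[((¬p0 → ¬p0) → (p0 → p1))=T] refutes=False
  v=01: Γ:[] Δ:[((¬p0 → ¬p0) → (p0 → p1))=T] refutes=False
  v=10: Γ:[] Δ:[((¬p0 → ¬p0) → (p0 → p1))=F] refutes=True  ← countermodel

Result: NO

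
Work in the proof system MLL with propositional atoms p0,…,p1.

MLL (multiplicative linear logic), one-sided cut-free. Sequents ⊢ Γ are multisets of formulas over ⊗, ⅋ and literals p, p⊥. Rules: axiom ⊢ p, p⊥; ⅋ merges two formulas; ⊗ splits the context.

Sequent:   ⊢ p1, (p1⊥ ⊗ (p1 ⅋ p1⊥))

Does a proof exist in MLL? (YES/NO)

Derivation trace:
[⊗]  ⊢ p1, (p1⊥ ⊗ (p1 ⅋ p1⊥))
  [Ax]  ⊢ p1, p1⊥
  [⅋]  ⊢ (p1 ⅋ p1⊥)
    [Ax]  ⊢ p1, p1⊥

Result: YES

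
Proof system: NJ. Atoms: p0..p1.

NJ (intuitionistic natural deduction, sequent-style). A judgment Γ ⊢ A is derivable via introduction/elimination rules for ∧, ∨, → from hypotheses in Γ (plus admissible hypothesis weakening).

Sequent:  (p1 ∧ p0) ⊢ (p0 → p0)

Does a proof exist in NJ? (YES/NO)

Derivation trace:
[Wk] (p1 ∧ p0) ⊢ (p0 → p0)
  [→I]  ⊢ (p0 → p0)
    [Ax] p0 ⊢ p0

Result: YES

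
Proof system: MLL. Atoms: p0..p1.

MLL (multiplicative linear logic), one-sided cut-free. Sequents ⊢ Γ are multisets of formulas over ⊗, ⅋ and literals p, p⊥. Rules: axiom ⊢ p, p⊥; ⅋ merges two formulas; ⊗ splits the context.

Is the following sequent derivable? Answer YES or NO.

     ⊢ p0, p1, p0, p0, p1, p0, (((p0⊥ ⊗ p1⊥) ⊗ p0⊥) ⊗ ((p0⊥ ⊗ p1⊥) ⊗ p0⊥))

Derivation (root first):
[⊗]  ⊢ p0, p1, p0, p0, p1, p0, (((p0⊥ ⊗ p1⊥) ⊗ p0⊥) ⊗ ((p0⊥ ⊗ p1⊥) ⊗ p0⊥))
  [⊗]  ⊢ p0, p1, p0, ((p0⊥ ⊗ p1⊥) ⊗ p0⊥)
    [⊗]  ⊢ p0, p1, (p0⊥ ⊗ p1⊥)
      [Ax]  ⊢ p0, p0⊥
      [Ax]  ⊢ p1, p1⊥
    [Ax]  ⊢ p0, p0⊥
  [⊗]  ⊢ p0, p1, p0, ((p0⊥ ⊗ p1⊥) ⊗ p0⊥)
    [⊗]  ⊢ p0, p1, (p0⊥ ⊗ p1⊥)
      [Ax]  ⊢ p0, p0⊥
      [Ax]  ⊢ p1, p1⊥
    [Ax]  ⊢ p0, p0⊥

Result: YES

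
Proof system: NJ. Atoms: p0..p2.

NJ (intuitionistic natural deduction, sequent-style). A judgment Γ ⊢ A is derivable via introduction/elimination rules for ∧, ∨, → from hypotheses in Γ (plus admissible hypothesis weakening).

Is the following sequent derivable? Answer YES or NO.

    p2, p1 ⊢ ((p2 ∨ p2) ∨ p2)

Derivation (root first):
[∨I₁] p2, p1 ⊢ ((p2 ∨ p2) ∨ p2)
  [∨I₂] p2, p1 ⊢ (p2 ∨ p2)
    [Wk] p2, p1 ⊢ p2
      [Ax] p2 ⊢ p2

Result: YES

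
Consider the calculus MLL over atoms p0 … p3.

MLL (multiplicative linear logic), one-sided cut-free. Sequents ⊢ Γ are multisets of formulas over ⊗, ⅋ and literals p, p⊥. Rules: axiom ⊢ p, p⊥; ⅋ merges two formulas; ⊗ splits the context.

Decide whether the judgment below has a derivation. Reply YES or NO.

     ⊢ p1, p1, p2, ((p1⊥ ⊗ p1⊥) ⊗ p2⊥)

Proof tree:
[⊗]  ⊢ p1, p1, p2, ((p1⊥ ⊗ p1⊥) ⊗ p2⊥)
  [⊗]  ⊢ p1, p1, (p1⊥ ⊗ p1⊥)
    [Ax]  ⊢ p1, p1⊥
    [Ax]  ⊢ p1, p1⊥
  [Ax]  ⊢ p2, p2⊥

Result: YES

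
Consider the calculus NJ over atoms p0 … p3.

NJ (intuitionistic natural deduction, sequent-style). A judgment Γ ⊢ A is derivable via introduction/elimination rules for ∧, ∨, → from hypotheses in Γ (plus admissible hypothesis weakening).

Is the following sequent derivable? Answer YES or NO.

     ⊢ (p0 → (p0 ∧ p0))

Derivation (root first):
[→I]  ⊢ (p0 → (p0 ∧ p0))
  [∧I] p0 ⊢ (p0 ∧ p0)
    [Ax] p0 ⊢ p0
    [Ax] p0 ⊢ p0

Result: YES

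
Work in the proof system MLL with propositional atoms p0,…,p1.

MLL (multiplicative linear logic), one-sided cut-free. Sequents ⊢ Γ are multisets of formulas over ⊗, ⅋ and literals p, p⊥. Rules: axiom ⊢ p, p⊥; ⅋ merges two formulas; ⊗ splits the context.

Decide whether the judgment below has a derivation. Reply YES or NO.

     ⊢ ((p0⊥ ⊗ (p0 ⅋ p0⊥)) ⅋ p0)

Derivation trace:
[⅋]  ⊢ ((p0⊥ ⊗ (p0 ⅋ p0⊥)) ⅋ p0)
  [⊗]  ⊢ p0, (p0⊥ ⊗ (p0 ⅋ p0⊥))
    [Ax]  ⊢ p0, p0⊥
    [⅋]  ⊢ (p0 ⅋ p0⊥)
      [Ax]  ⊢ p0, p0⊥

Result: YES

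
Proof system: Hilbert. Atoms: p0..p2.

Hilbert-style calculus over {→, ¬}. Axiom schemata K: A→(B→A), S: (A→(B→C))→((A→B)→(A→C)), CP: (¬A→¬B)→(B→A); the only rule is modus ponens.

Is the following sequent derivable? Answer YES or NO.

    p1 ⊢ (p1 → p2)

Truth-table refutation:
  v=000: Γ:[p1=F] Δ:[(p1 → p2)=T] refutes=False
  v=001: Γ:[p1=F] Δ:[(p1 → p2)=T] refutes=False
  v=010: Γ:[p1=T] Δ:[(p1 → p2)=F] refutes=True  ← countermodel

Result: NO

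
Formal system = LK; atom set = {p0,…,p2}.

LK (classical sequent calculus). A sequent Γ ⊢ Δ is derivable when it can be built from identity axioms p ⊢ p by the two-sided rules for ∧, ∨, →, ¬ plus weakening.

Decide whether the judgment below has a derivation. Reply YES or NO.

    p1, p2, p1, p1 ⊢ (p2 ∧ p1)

Derivation trace:
[WL] p1, p2, p1, p1 ⊢ (p2 ∧ p1)
  [WL] p1, p2, p1 ⊢ (p2 ∧ p1)
    [∧R] p1, p2 ⊢ (p2 ∧ p1)
      [Ax] p2 ⊢ p2
      [Ax] p1 ⊢ p1

Result: YES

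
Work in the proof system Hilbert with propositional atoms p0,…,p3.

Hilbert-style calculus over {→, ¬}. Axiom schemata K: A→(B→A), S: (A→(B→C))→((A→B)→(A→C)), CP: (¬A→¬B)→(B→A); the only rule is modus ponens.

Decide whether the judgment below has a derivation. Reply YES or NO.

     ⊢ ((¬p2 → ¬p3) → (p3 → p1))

Truth-table refutation:
  v=0000: Γ:[] Δ:[((¬p2 → ¬p3) → (p3 → p1))=T] refutes=False
  v=0001: Γ:[] Δ:[((¬p2 → ¬p3) → (p3 → p1))=T] refutes=False
  v=0010: Γ:[] Δ:[((¬p2 → ¬p3) → (p3 → p1))=T] refutes=False
  v=0011: Γ:[] Δ:[((¬p2 → ¬p3) → (p3 → p1))=F] refutes=True  ← countermodel

Result: NO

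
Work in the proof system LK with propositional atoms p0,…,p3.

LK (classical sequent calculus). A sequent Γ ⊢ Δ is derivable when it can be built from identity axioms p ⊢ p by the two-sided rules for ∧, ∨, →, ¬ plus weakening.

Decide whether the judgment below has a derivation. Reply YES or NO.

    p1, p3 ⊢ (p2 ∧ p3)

Truth-table refutation:
  v=0000: Γ:[p1=F, p3=F] Δ:[(p2 ∧ p3)=F] refutes=False
  v=0001: Γ:[p1=F, p3=T] Δ:[(p2 ∧ p3)=F] refutes=False
  v=0010: Γ:[p1=F, p3=F] Δ:[(p2 ∧ p3)=F] refutes=False
  v=0011: Γ:[p1=F, p3=T] Δ:[(p2 ∧ p3)=T] refutes=False
  v=0100: Γ:[p1=T, p3=F] Δ:[(p2 ∧ p3)=F] refutes=False
  v=0101: Γ:[p1=T, p3=T] Δ:[(p2 ∧ p3)=F] refutes=True  ← countermodel

Result: NO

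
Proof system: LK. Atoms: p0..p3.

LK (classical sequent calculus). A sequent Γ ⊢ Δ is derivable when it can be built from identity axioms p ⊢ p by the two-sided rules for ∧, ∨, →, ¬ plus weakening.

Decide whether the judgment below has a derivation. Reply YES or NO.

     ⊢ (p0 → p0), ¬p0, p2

Proof tree:
[WR]  ⊢ (p0 → p0), ¬p0, p2
  [¬R]  ⊢ (p0 → p0), ¬p0
    [→R] p0 ⊢ (p0 → p0)
      [WL] p0, p0 ⊢ p0
        [Ax] p0 ⊢ p0

Result: YES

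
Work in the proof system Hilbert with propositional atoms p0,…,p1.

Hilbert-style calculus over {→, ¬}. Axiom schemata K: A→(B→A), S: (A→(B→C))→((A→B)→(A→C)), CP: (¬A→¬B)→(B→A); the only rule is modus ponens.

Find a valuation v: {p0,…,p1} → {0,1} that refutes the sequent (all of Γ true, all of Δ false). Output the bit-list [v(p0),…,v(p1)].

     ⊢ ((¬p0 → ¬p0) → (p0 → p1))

Search for a countermodel by truth-table:
  v=00: Γ:[] Δ:[((¬p0 → ¬p0) → (p0 → p1))=T] refutes=False
  v=01: Γ:[] Δ:[((¬p0 → ¬p0) → (p0 → p1))=T] refutes=False
  v=10: Γ:[] Δ:[((¬p0 → ¬p0) → (p0 → p1))=F] refutes=True  ← countermodel

Result: [1, 0]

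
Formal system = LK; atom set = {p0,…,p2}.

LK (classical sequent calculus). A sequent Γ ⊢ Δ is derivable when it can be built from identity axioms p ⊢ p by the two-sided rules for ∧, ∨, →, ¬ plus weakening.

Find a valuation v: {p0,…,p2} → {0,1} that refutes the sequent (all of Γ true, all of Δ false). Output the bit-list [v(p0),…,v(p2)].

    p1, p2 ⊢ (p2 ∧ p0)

Search for a countermodel by truth-table:
  v=000: Γ:[p1=F, p2=F] Δ:[(p2 ∧ p0)=F] refutes=False
  v=001: Γ:[p1=F, p2=T] Δ:[(p2 ∧ p0)=F] refutes=False
  v=010: Γ:[p1=T, p2=F] Δ:[(p2 ∧ p0)=F] refutes=False
  v=011: Γ:[p1=T, p2=T] Δ:[(p2 ∧ p0)=F] refutes=True  ← countermodel

Result: [0, 1, 1]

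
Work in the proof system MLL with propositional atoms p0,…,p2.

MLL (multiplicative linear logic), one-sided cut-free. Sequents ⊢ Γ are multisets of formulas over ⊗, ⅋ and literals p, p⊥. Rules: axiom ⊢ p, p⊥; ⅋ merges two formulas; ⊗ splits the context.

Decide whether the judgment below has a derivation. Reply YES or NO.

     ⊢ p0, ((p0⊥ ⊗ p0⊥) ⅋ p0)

Proof tree:
[⅋]  ⊢ p0, ((p0⊥ ⊗ p0⊥) ⅋ p0)
  [⊗]  ⊢ p0, p0, (p0⊥ ⊗ p0⊥)
    [Ax]  ⊢ p0, p0⊥
    [Ax]  ⊢ p0, p0⊥

Result: YES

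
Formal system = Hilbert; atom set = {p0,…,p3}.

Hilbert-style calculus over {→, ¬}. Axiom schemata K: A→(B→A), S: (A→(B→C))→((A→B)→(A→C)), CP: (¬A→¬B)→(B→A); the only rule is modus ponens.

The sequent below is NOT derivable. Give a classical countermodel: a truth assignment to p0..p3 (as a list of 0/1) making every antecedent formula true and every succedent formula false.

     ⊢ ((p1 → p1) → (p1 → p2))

Truth-table refutation:
  v=0000: Γ:[] Δ:[((p1 → p1) → (p1 → p2))=T] refutes=False
  v=0001: Γ:[] Δ:[((p1 → p1) → (p1 → p2))=T] refutes=False
  v=0010: Γ:[] Δ:[((p1 → p1) → (p1 → p2))=T] refutes=False
  v=0011: Γ:[] Δ:[((p1 → p1) → (p1 → p2))=T] refutes=False
  v=0100: Γ:[] Δ:[((p1 → p1) → (p1 → p2))=F] refutes=True  ← countermodel

Result: [0, 1, 0, 0]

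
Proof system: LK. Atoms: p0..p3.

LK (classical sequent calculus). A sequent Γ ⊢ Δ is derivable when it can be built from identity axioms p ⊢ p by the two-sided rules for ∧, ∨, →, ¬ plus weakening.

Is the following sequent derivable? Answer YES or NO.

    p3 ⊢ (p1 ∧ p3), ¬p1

Proof tree:
[¬R] p3 ⊢ (p1 ∧ p3), ¬p1
  [∧R] p1, p3 ⊢ (p1 ∧ p3)
    [Ax] p1 ⊢ p1
    [Ax] p3 ⊢ p3

Result: YES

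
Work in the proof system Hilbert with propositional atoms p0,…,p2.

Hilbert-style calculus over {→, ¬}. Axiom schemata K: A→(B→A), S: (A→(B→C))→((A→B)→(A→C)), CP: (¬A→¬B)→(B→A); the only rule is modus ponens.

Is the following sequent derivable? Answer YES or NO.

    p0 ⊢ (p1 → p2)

Truth-table refutation:
  v=000: Γ:[p0=F] Δ:[(p1 → p2)=T] refutes=False
  v=001: Γ:[p0=F] Δ:[(p1 → p2)=T] refutes=False
  v=010: Γ:[p0=F] Δ:[(p1 → p2)=F] refutes=False
  v=011: Γ:[p0=F] Δ:[(p1 → p2)=T] refutes=False
  v=100: Γ:[p0=T] Δ:[(p1 → p2)=T] refutes=False
  v=101: Γ:[p0=T] Δ:[(p1 → p2)=T] refutes=False
  v=110: Γ:[p0=T] Δ:[(p1 → p2)=F] refutes=True  ← countermodel

Result: NO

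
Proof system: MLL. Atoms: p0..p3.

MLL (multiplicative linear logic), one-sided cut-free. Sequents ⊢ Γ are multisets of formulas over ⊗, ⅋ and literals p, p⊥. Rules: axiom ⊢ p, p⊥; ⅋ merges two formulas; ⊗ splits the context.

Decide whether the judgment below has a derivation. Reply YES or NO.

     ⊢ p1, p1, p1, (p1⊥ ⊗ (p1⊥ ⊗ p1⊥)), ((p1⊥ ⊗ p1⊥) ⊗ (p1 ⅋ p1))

Derivation (root first):
[⊗]  ⊢ p1, p1, p1, (p1⊥ ⊗ (p1⊥ ⊗ p1⊥)), ((p1⊥ ⊗ p1⊥) ⊗ (p1 ⅋ p1))
  [⊗]  ⊢ p1, p1, (p1⊥ ⊗ p1⊥)
    [Ax]  ⊢ p1, p1⊥
    [Ax]  ⊢ p1, p1⊥
  [⅋]  ⊢ p1, (p1⊥ ⊗ (p1⊥ ⊗ p1⊥)), (p1 ⅋ p1)
    [⊗]  ⊢ p1, p1, p1, (p1⊥ ⊗ (p1⊥ ⊗ p1⊥))
      [Ax]  ⊢ p1, p1⊥
      [⊗]  ⊢ p1, p1, (p1⊥ ⊗ p1⊥)
        [Ax]  ⊢ p1, p1⊥
        [Ax]  ⊢ p1, p1⊥

Result: YES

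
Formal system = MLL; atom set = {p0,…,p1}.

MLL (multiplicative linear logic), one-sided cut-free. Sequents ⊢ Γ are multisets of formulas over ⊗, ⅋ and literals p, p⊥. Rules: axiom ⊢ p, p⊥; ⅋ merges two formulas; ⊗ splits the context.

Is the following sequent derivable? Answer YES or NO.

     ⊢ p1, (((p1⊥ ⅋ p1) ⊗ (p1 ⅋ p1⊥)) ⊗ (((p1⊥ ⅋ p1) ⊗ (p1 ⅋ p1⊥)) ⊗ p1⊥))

Derivation trace:
[⊗]  ⊢ p1, (((p1⊥ ⅋ p1) ⊗ (p1 ⅋ p1⊥)) ⊗ (((p1⊥ ⅋ p1) ⊗ (p1 ⅋ p1⊥)) ⊗ p1⊥))
  [⊗]  ⊢ ((p1⊥ ⅋ p1) ⊗ (p1 ⅋ p1⊥))
    [⅋]  ⊢ (p1⊥ ⅋ p1)
      [Ax]  ⊢ p1, p1⊥
    [⅋]  ⊢ (p1 ⅋ p1⊥)
      [Ax]  ⊢ p1, p1⊥
  [⊗]  ⊢ p1, (((p1⊥ ⅋ p1) ⊗ (p1 ⅋ p1⊥)) ⊗ p1⊥)
    [⊗]  ⊢ ((p1⊥ ⅋ p1) ⊗ (p1 ⅋ p1⊥))
      [⅋]  ⊢ (p1⊥ ⅋ p1)
        [Ax]  ⊢ p1, p1⊥
      [⅋]  ⊢ (p1 ⅋ p1⊥)
        [Ax]  ⊢ p1, p1⊥
    [Ax]  ⊢ p1, p1⊥

Result: YES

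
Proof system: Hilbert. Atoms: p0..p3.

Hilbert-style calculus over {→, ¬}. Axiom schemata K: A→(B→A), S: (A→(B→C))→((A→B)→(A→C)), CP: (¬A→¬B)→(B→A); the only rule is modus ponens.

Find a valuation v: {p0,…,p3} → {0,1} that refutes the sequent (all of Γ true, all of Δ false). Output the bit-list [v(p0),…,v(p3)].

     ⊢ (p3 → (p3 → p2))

Search for a countermodel by truth-table:
  v=0000: Γ:[] Δ:[(p3 → (p3 → p2))=T] refutes=False
  v=0001: Γ:[] Δ:[(p3 → (p3 → p2))=F] refutes=True  ← countermodel

Result: [0, 0, 0, 1]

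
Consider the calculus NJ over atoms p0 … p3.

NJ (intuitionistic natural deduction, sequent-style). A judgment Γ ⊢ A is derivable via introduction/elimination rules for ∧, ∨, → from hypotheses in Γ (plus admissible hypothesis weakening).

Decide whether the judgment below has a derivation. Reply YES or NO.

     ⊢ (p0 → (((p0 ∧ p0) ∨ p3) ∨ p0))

Derivation trace:
[→I]  ⊢ (p0 → (((p0 ∧ p0) ∨ p3) ∨ p0))
  [∨I₁] p0 ⊢ (((p0 ∧ p0) ∨ p3) ∨ p0)
    [∨I₁] p0 ⊢ ((p0 ∧ p0) ∨ p3)
      [∧I] p0 ⊢ (p0 ∧ p0)
        [Ax] p0 ⊢ p0
        [Ax] p0 ⊢ p0

Result: YES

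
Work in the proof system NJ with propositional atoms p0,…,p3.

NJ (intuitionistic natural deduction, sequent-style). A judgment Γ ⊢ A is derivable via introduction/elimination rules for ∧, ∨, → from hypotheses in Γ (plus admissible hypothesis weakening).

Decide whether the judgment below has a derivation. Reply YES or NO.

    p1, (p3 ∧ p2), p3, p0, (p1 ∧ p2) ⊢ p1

Derivation (root first):
[Wk] p1, (p3 ∧ p2), p3, p0, (p1 ∧ p2) ⊢ p1
  [Wk] p1, (p3 ∧ p2), p3, p0 ⊢ p1
    [Wk] p1, (p3 ∧ p2), p3 ⊢ p1
      [Wk] p1, (p3 ∧ p2) ⊢ p1
        [Ax] p1 ⊢ p1

Result: YES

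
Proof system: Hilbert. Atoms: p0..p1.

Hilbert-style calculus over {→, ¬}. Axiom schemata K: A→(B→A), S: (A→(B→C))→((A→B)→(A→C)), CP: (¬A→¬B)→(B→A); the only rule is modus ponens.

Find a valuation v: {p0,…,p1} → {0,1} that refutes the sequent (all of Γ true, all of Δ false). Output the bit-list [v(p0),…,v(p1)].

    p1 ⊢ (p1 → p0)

Truth-table refutation:
  v=00: Γ:[p1=F] Δ:[(p1 → p0)=T] refutes=False
  v=01: Γ:[p1=T] Δ:[(p1 → p0)=F] refutes=True  ← countermodel

Result: [0, 1]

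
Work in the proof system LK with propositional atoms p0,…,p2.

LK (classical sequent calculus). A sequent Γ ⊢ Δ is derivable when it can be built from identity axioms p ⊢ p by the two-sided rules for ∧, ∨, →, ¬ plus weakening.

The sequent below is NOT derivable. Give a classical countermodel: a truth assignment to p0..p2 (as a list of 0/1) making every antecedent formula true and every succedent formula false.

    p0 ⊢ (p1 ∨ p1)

Enumerate valuations to refute Γ ⊢ Δ:
  v=000: Γ:[p0=F] Δ:[(p1 ∨ p1)=F] refutes=False
  v=001: Γ:[p0=F] Δ:[(p1 ∨ p1)=F] refutes=False
  v=010: Γ:[p0=F] Δ:[(p1 ∨ p1)=T] refutes=False
  v=011: Γ:[p0=F] Δ:[(p1 ∨ p1)=T] refutes=False
  v=100: Γ:[p0=T] Δ:[(p1 ∨ p1)=F] refutes=True  ← countermodel

Result: [1, 0, 0]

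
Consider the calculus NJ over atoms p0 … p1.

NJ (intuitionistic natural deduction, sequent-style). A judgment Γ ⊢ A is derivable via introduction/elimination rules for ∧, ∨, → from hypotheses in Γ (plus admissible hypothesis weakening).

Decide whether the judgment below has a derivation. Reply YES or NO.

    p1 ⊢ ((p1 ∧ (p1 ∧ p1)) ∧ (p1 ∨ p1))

Proof tree:
[∧I] p1 ⊢ ((p1 ∧ (p1 ∧ p1)) ∧ (p1 ∨ p1))
  [∧I] p1 ⊢ (p1 ∧ (p1 ∧ p1))
    [Ax] p1 ⊢ p1
    [∧I] p1 ⊢ (p1 ∧ p1)
      [Ax] p1 ⊢ p1
      [Ax] p1 ⊢ p1
  [∨I₁] p1 ⊢ (p1 ∨ p1)
    [Ax] p1 ⊢ p1

Result: YES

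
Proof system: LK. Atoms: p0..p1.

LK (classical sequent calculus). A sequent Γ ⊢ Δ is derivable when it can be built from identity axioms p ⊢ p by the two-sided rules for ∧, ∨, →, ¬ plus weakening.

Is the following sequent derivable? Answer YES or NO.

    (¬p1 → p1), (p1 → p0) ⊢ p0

Proof tree:
[→L] (¬p1 → p1), (p1 → p0) ⊢ p0
  [→L] (¬p1 → p1) ⊢ p1
    [¬R]  ⊢ p1, ¬p1
      [Ax] p1 ⊢ p1
    [Ax] p1 ⊢ p1
  [Ax] p0 ⊢ p0

Result: YES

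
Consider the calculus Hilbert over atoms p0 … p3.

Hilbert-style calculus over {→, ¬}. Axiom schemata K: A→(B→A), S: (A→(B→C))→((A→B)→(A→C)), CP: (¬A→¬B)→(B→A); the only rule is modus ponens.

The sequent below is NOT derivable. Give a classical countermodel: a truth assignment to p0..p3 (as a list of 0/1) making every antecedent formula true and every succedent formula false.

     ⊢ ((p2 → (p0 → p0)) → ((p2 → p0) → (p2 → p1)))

Truth-table refutation:
  v=0000: Γ:[] Δ:[((p2 → (p0 → p0)) → ((p2 → p0) → (p2 → p1)))=T] refutes=False
  v=0001: Γ:[] Δ:[((p2 → (p0 → p0)) → ((p2 → p0) → (p2 → p1)))=T] refutes=False
  v=0010: Γ:[] Δ:[((p2 → (p0 → p0)) → ((p2 → p0) → (p2 → p1)))=T] refutes=False
  v=0011: Γ:[] Δ:[((p2 → (p0 → p0)) → ((p2 → p0) → (p2 → p1)))=T] refutes=False
  v=0100: Γ:[] Δ:[((p2 → (p0 → p0)) → ((p2 → p0) → (p2 → p1)))=T] refutes=False
  v=0101: Γ:[] Δ:[((p2 → (p0 → p0)) → ((p2 → p0) → (p2 → p1)))=T] refutes=False
  v=0110: Γ:[] Δ:[((p2 → (p0 → p0)) → ((p2 → p0) → (p2 → p1)))=T] refutes=False
  v=0111: Γ:[] Δ:[((p2 → (p0 → p0)) → ((p2 → p0) → (p2 → p1)))=T] refutes=False
  v=1000: Γ:[] Δ:[((p2 → (p0 → p0)) → ((p2 → p0) → (p2 → p1)))=T] refutes=False
  v=1001: Γ:[] Δ:[((p2 → (p0 → p0)) → ((p2 → p0) → (p2 → p1)))=T] refutes=False
  v=1010: Γ:[] Δ:[((p2 → (p0 → p0)) → ((p2 → p0) → (p2 → p1)))=F] refutes=True  ← countermodel

Result: [1, 0, 1, 0]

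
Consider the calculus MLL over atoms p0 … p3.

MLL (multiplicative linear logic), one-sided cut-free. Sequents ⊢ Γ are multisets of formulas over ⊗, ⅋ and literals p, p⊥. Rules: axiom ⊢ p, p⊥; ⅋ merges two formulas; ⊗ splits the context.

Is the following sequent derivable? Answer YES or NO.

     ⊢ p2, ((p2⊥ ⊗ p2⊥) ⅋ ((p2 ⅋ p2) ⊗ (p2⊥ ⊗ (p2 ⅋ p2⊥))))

Proof tree:
[⅋]  ⊢ p2, ((p2⊥ ⊗ p2⊥) ⅋ ((p2 ⅋ p2) ⊗ (p2⊥ ⊗ (p2 ⅋ p2⊥))))
  [⊗]  ⊢ (p2⊥ ⊗ p2⊥), p2, ((p2 ⅋ p2) ⊗ (p2⊥ ⊗ (p2 ⅋ p2⊥)))
    [⅋]  ⊢ (p2⊥ ⊗ p2⊥), (p2 ⅋ p2)
      [⊗]  ⊢ p2, p2, (p2⊥ ⊗ p2⊥)
        [Ax]  ⊢ p2, p2⊥
        [Ax]  ⊢ p2, p2⊥
    [⊗]  ⊢ p2, (p2⊥ ⊗ (p2 ⅋ p2⊥))
      [Ax]  ⊢ p2, p2⊥
      [⅋]  ⊢ (p2 ⅋ p2⊥)
        [Ax]  ⊢ p2, p2⊥

Result: YES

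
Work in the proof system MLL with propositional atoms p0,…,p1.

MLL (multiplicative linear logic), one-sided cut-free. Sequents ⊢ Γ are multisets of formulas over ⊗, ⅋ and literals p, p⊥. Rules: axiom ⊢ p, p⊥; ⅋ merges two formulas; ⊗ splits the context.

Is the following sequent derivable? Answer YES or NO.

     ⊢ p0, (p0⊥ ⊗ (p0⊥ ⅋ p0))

Derivation trace:
[⊗]  ⊢ p0, (p0⊥ ⊗ (p0⊥ ⅋ p0))
  [Ax]  ⊢ p0, p0⊥
  [⅋]  ⊢ (p0⊥ ⅋ p0)
    [Ax]  ⊢ p0, p0⊥

Result: YES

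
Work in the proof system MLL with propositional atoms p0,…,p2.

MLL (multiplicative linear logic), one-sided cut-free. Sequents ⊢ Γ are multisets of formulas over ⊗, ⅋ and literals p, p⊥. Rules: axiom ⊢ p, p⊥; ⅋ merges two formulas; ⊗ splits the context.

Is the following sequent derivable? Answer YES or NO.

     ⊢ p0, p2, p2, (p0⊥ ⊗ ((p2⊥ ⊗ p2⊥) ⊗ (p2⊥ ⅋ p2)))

Derivation trace:
[⊗]  ⊢ p0, p2, p2, (p0⊥ ⊗ ((p2⊥ ⊗ p2⊥) ⊗ (p2⊥ ⅋ p2)))
  [Ax]  ⊢ p0, p0⊥
  [⊗]  ⊢ p2, p2, ((p2⊥ ⊗ p2⊥) ⊗ (p2⊥ ⅋ p2))
    [⊗]  ⊢ p2, p2, (p2⊥ ⊗ p2⊥)
      [Ax]  ⊢ p2, p2⊥
      [Ax]  ⊢ p2, p2⊥
    [⅋]  ⊢ (p2⊥ ⅋ p2)
      [Ax]  ⊢ p2, p2⊥

Result: YES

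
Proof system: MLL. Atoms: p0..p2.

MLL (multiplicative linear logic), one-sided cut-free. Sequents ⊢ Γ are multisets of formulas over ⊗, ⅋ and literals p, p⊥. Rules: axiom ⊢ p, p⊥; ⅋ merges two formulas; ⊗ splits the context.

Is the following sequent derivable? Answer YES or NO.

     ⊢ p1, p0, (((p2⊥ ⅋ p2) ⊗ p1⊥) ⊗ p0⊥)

Derivation (root first):
[⊗]  ⊢ p1, p0, (((p2⊥ ⅋ p2) ⊗ p1⊥) ⊗ p0⊥)
  [⊗]  ⊢ p1, ((p2⊥ ⅋ p2) ⊗ p1⊥)
    [⅋]  ⊢ (p2⊥ ⅋ p2)
      [Ax]  ⊢ p2, p2⊥
    [Ax]  ⊢ p1, p1⊥
  [Ax]  ⊢ p0, p0⊥

Result: YES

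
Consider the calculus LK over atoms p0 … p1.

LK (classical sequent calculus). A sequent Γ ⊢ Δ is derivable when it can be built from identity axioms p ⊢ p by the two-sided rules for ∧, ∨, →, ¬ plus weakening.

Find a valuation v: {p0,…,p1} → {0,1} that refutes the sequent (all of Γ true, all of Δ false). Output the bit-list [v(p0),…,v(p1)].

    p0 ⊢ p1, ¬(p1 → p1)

Search for a countermodel by truth-table:
  v=00: Γ:[p0=F] Δ:[p1=F, ¬(p1 → p1)=F] refutes=False
  v=01: Γ:[p0=F] Δ:[p1=T, ¬(p1 → p1)=F] refutes=False
  v=10: Γ:[p0=T] Δ:[p1=F, ¬(p1 → p1)=F] refutes=True  ← countermodel

Result: [1, 0]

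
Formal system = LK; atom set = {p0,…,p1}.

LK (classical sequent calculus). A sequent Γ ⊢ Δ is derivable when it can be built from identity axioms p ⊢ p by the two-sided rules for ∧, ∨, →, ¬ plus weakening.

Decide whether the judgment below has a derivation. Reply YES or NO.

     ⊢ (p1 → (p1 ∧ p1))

Proof tree:
[→R]  ⊢ (p1 → (p1 ∧ p1))
  [∧R] p1 ⊢ (p1 ∧ p1)
    [Ax] p1 ⊢ p1
    [Ax] p1 ⊢ p1

Result: YES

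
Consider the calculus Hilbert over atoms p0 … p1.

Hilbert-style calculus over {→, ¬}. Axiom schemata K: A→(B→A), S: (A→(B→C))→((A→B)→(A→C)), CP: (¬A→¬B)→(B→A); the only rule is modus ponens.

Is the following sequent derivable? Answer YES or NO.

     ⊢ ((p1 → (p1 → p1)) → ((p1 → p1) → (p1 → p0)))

Truth-table refutation:
  v=00: Γ:[] Δ:[((p1 → (p1 → p1)) → ((p1 → p1) → (p1 → p0)))=T] refutes=False
  v=01: Γ:[] Δ:[((p1 → (p1 → p1)) → ((p1 → p1) → (p1 → p0)))=F] refutes=True  ← countermodel

Result: NO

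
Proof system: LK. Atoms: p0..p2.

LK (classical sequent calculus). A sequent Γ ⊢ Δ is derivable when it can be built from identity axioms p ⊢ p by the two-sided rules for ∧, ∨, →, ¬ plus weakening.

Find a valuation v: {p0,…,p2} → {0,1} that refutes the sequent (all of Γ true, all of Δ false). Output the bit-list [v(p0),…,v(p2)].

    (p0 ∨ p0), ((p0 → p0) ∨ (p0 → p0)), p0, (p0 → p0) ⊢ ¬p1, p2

Search for a countermodel by truth-table:
  v=000: Γ:[(p0 ∨ p0)=F, ((p0 → p0) ∨ (p0 → p0))=T, p0=F, (p0 → p0)=T] Δ:[¬p1=T, p2=F] refutes=False
  v=001: Γ:[(p0 ∨ p0)=F, ((p0 → p0) ∨ (p0 → p0))=T, p0=F, (p0 → p0)=T] Δ:[¬p1=T, p2=T] refutes=False
  v=010: Γ:[(p0 ∨ p0)=F, ((p0 → p0) ∨ (p0 → p0))=T, p0=F, (p0 → p0)=T] Δ:[¬p1=F, p2=F] refutes=False
  v=011: Γ:[(p0 ∨ p0)=F, ((p0 → p0) ∨ (p0 → p0))=T, p0=F, (p0 → p0)=T] Δ:[¬p1=F, p2=T] refutes=False
  v=100: Γ:[(p0 ∨ p0)=T, ((p0 → p0) ∨ (p0 → p0))=T, p0=T, (p0 → p0)=T] Δ:[¬p1=T, p2=F] refutes=False
  v=101: Γ:[(p0 ∨ p0)=T, ((p0 → p0) ∨ (p0 → p0))=T, p0=T, (p0 → p0)=T] Δ:[¬p1=T, p2=T] refutes=False
  v=110: Γ:[(p0 ∨ p0)=T, ((p0 → p0) ∨ (p0 → p0))=T, p0=T, (p0 → p0)=T] Δ:[¬p1=F, p2=F] refutes=True  ← countermodel

Result: [1, 1, 0]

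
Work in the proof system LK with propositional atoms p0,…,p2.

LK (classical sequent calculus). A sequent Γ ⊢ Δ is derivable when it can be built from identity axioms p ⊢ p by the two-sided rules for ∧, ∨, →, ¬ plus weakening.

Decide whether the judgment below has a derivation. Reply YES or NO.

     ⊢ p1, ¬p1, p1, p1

Derivation trace:
[WR]  ⊢ p1, ¬p1, p1, p1
  [WR]  ⊢ p1, ¬p1, p1
    [¬R]  ⊢ p1, ¬p1
      [Ax] p1 ⊢ p1

Result: YES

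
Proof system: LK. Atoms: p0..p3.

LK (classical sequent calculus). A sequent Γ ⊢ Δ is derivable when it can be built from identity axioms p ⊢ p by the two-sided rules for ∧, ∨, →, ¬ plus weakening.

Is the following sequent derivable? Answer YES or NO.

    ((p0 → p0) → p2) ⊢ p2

Proof tree:
[→L] ((p0 → p0) → p2) ⊢ p2
  [→R]  ⊢ (p0 → p0)
    [Ax] p0 ⊢ p0
  [Ax] p2 ⊢ p2

Result: YES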